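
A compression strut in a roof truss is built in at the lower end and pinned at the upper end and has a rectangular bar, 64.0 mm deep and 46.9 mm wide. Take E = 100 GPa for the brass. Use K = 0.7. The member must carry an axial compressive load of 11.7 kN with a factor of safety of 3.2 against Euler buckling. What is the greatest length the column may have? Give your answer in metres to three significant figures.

L_max ≈ 5.44 m

Buckling occurs about the weak axis: I_min = h·b³/12 with b = 46.9 mm (the shorter side).
I_min = 64.0×46.9³/12 = 5.502×10^5 mm⁴
I = 5.502×10^-7 m⁴
Required critical load P_cr = n·P = 3.2 × 11.7 = 37.44 kN = 3.744×10^4 N
From P_cr = π²EI/(K·L)²:  L = (1/K)·√(π²EI/P_cr) = (1/0.7)·√(π²×1.00×10^11×5.502×10^-7/3.744×10^4)
L = 5.44 m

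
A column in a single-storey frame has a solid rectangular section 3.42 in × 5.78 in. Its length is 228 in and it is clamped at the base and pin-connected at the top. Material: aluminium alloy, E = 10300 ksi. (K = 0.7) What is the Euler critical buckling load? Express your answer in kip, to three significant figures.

P_cr ≈ 76.9 kip

Buckling occurs about the weak axis: I_min = h·b³/12 with b = 3.42 in (the shorter side).
I_min = 5.78×3.42³/12 = 19.27 in⁴
Effective length L_e = K·L = 0.7 × 228 = 159.6 in
P_cr = π²EI / L_e² = π² × 10300×10³ × 19.27 / 159.6² = 7.689×10^4 lb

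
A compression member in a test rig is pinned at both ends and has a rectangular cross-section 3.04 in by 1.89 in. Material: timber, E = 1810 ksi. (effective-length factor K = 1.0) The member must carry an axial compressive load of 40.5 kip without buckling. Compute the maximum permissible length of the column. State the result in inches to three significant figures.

L_max ≈ 27.5 in

Buckling occurs about the weak axis: I_min = h·b³/12 with b = 1.89 in (the shorter side).
I_min = 3.04×1.89³/12 = 1.710 in⁴
At the buckling limit P_cr = P = 4.050×10^4 lb
From P_cr = π²EI/(K·L)²:  L = (1/K)·√(π²EI/P_cr) = (1/1)·√(π²×1.81×10^6×1.710/4.050×10^4)
L = 27.5 in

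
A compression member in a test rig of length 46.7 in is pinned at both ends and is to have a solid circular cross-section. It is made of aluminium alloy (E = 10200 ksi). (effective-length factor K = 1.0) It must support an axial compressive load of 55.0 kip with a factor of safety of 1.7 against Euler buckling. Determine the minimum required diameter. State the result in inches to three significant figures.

Required P_cr = n·P = 1.7 × 55.0 = 93.50 kip
L_e = K·L = 1 × 46.7 = 46.70 in
Required I = P_cr·L_e²/(π²E) = 9.350×10^4 × 46.70² / (π² × 1.02×10^7) = 2.026 in⁴
Solid circle: I = πd⁴/64  ⇒  d = (64I/π)^(1/4) = (64×2.026/π)^(1/4) = 2.53 in

d ≈ 2.53 in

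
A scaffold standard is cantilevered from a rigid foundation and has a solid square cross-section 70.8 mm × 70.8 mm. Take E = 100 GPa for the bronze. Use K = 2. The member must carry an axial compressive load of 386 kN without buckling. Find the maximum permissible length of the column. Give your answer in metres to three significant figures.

L_max ≈ 1.16 m

I = a⁴/12 = 70.8⁴/12 = 2.094×10^6 mm⁴
I = 2.094×10^-6 m⁴
At the buckling limit P_cr = P = 3.860×10^5 N
From P_cr = π²EI/(K·L)²:  L = (1/K)·√(π²EI/P_cr) = (1/2)·√(π²×1.00×10^11×2.094×10^-6/3.860×10^5)
L = 1.16 m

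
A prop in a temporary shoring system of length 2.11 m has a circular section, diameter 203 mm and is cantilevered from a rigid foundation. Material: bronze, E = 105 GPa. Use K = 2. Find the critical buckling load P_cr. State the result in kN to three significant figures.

I = πd⁴/64 = π×203⁴/64 = 8.336×10^7 mm⁴
I = 8.336×10^7 mm⁴ = 8.336×10^-5 m⁴
Effective length L_e = K·L = 2 × 2.11 = 4.220 m
P_cr = π²EI / L_e² = π² × 105×10⁹ × 8.336×10^-5 / 4.220² = 4.851×10^6 N

P_cr ≈ 4850 kN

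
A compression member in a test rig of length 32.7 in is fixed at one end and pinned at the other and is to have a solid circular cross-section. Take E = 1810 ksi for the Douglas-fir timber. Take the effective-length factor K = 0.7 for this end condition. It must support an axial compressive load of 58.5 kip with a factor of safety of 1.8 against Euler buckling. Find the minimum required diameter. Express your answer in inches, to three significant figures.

d ≈ 2.82 in

Required P_cr = n·P = 1.8 × 58.5 = 105.3 kip
L_e = K·L = 0.7 × 32.7 = 22.89 in
Required I = P_cr·L_e²/(π²E) = 1.053×10^5 × 22.89² / (π² × 1.81×10^6) = 3.088 in⁴
Solid circle: I = πd⁴/64  ⇒  d = (64I/π)^(1/4) = (64×3.088/π)^(1/4) = 2.82 in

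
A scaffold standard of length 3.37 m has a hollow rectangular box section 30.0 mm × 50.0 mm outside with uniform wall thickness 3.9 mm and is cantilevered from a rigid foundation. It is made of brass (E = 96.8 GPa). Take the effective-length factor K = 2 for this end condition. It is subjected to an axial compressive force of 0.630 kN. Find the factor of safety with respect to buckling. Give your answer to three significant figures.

Inner dimensions: h_i = 50.0 − 2×3.9 = 42.20 mm, b_i = 30.0 − 2×3.9 = 22.20 mm
Weak-axis I_min = (h_o·b_o³ − h_i·b_i³)/12 with b_o = 30.0, b_i = 22.20 mm (shorter outer/inner sides).
I_min = (50.0×30.0³ − 42.20×22.20³)/12 = 7.402×10^4 mm⁴
I = 7.402×10^4 mm⁴ = 7.402×10^-8 m⁴
Effective length L_e = K·L = 2 × 3.37 = 6.740 m
P_cr = π²EI / L_e² = π² × 96.8×10⁹ × 7.402×10^-8 / 6.740² = 1.557×10^3 N
Factor of safety n = P_cr / P = 1.5568 / 0.630 = 2.47

n ≈ 2.47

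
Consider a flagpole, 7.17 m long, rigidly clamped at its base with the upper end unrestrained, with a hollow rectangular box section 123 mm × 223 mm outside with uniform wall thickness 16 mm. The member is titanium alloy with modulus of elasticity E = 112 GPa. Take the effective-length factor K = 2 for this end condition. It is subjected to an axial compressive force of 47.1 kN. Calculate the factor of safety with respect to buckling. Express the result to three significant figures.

Inner dimensions: h_i = 223 − 2×16 = 191.0 mm, b_i = 123 − 2×16 = 91.00 mm
Weak-axis I_min = (h_o·b_o³ − h_i·b_i³)/12 with b_o = 123, b_i = 91.00 mm (shorter outer/inner sides).
I_min = (223×123³ − 191.0×91.00³)/12 = 2.259×10^7 mm⁴
I = 2.259×10^7 mm⁴ = 2.259×10^-5 m⁴
Effective length L_e = K·L = 2 × 7.17 = 14.34 m
P_cr = π²EI / L_e² = π² × 112×10⁹ × 2.259×10^-5 / 14.34² = 1.214×10^5 N
Factor of safety n = P_cr / P = 121.42 / 47.1 = 2.58

n ≈ 2.58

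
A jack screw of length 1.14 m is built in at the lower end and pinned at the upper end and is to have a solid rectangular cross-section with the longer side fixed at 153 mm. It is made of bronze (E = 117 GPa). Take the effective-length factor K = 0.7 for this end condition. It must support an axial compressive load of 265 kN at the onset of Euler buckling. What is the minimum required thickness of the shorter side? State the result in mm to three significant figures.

b ≈ 22.5 mm

L_e = K·L = 0.7 × 1.14 = 0.7980 m
Required I = P_cr·L_e²/(π²E) = 2.650×10^5 × 0.7980² / (π² × 1.17×10^11) = 1.461×10^-7 m⁴
I_req = 1.461×10^5 mm⁴
Rectangle, weak axis: I_min = h·b³/12 with h = 153 mm fixed  ⇒  b = (12I/h)^(1/3) = 22.5 mm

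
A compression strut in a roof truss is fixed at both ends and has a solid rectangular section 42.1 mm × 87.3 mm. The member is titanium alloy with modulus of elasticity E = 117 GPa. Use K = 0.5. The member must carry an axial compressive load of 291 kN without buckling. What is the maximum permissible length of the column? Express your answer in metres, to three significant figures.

L_max ≈ 2.94 m

Buckling occurs about the weak axis: I_min = h·b³/12 with b = 42.1 mm (the shorter side).
I_min = 87.3×42.1³/12 = 5.428×10^5 mm⁴
I = 5.428×10^-7 m⁴
At the buckling limit P_cr = P = 2.910×10^5 N
From P_cr = π²EI/(K·L)²:  L = (1/K)·√(π²EI/P_cr) = (1/0.5)·√(π²×1.17×10^11×5.428×10^-7/2.910×10^5)
L = 2.94 m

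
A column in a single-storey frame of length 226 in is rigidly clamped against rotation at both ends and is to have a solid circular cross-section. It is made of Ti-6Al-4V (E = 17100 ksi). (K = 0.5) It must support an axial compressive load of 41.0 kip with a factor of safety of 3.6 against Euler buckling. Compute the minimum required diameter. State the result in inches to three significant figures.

Required P_cr = n·P = 3.6 × 41.0 = 147.6 kip
L_e = K·L = 0.5 × 226 = 113.0 in
Required I = P_cr·L_e²/(π²E) = 1.476×10^5 × 113.0² / (π² × 1.71×10^7) = 11.17 in⁴
Solid circle: I = πd⁴/64  ⇒  d = (64I/π)^(1/4) = (64×11.17/π)^(1/4) = 3.88 in

d ≈ 3.88 in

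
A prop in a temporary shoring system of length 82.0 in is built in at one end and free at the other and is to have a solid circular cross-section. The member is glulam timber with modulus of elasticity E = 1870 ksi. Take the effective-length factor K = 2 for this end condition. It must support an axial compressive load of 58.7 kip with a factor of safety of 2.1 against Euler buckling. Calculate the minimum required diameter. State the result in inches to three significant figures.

Required P_cr = n·P = 2.1 × 58.7 = 123.3 kip
L_e = K·L = 2 × 82.0 = 164.0 in
Required I = P_cr·L_e²/(π²E) = 1.233×10^5 × 164.0² / (π² × 1.87×10^6) = 179.6 in⁴
Solid circle: I = πd⁴/64  ⇒  d = (64I/π)^(1/4) = (64×179.6/π)^(1/4) = 7.78 in

d ≈ 7.78 in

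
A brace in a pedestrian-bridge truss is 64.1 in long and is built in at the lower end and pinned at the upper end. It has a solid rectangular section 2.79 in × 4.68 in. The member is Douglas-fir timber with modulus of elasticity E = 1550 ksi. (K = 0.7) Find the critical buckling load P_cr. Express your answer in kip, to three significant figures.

Buckling occurs about the weak axis: I_min = h·b³/12 with b = 2.79 in (the shorter side).
I_min = 4.68×2.79³/12 = 8.470 in⁴
Effective length L_e = K·L = 0.7 × 64.1 = 44.87 in
P_cr = π²EI / L_e² = π² × 1550×10³ × 8.470 / 44.87² = 6.436×10^4 lb

P_cr ≈ 64.4 kip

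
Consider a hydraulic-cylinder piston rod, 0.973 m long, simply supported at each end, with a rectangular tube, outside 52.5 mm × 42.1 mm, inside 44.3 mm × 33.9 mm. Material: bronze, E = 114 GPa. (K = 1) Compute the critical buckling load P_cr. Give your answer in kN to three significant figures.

Weak-axis I_min = (h_o·b_o³ − h_i·b_i³)/12 with b_o = 42.1, b_i = 33.90 mm (shorter outer/inner sides).
I_min = (52.5×42.1³ − 44.30×33.90³)/12 = 1.826×10^5 mm⁴
I = 1.826×10^5 mm⁴ = 1.826×10^-7 m⁴
Effective length L_e = K·L = 1 × 0.973 = 0.9730 m
P_cr = π²EI / L_e² = π² × 114×10⁹ × 1.826×10^-7 / 0.9730² = 2.171×10^5 N

P_cr ≈ 217 kN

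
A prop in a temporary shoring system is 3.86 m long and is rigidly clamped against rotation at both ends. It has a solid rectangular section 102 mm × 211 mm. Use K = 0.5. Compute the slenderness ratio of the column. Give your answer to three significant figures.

λ ≈ 65.5

Buckling occurs about the weak axis: I_min = h·b³/12 with b = 102 mm (the shorter side).
I_min = 211×102³/12 = 1.866×10^7 mm⁴
A = 2.152×10^4 mm²;  r_min = √(I/A) = √(1.866×10^7/2.152×10^4) = 29.44 mm
L_e = K·L = 0.5 × 3.86 m = 1.930 m = 1930.0 mm
λ = L_e / r_min = 1930.0 / 29.44 = 65.5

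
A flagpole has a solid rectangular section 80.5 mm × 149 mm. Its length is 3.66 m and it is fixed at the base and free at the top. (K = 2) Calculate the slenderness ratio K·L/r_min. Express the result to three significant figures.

For a rectangle r_min = b/√12 = 80.5/√12 = 23.24 mm
L_e = K·L = 2 × 3.66 m = 7.320 m = 7320.0 mm
λ = L_e / r_min = 7320.0 / 23.24 = 315

λ ≈ 315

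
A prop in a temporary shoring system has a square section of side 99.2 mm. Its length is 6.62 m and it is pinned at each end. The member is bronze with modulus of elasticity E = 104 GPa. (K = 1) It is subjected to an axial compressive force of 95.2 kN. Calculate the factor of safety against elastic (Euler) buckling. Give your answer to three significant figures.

n ≈ 1.99

I = a⁴/12 = 99.2⁴/12 = 8.070×10^6 mm⁴
I = 8.070×10^6 mm⁴ = 8.070×10^-6 m⁴
Effective length L_e = K·L = 1 × 6.62 = 6.620 m
P_cr = π²EI / L_e² = π² × 104×10⁹ × 8.070×10^-6 / 6.620² = 1.890×10^5 N
Factor of safety n = P_cr / P = 189.01 / 95.2 = 1.99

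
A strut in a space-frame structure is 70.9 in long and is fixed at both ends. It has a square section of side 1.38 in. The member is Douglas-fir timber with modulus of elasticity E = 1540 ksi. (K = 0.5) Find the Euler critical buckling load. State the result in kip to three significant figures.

I = a⁴/12 = 1.38⁴/12 = 0.3022 in⁴
Effective length L_e = K·L = 0.5 × 70.9 = 35.45 in
P_cr = π²EI / L_e² = π² × 1540×10³ × 0.3022 / 35.45² = 3.655×10^3 lb

P_cr ≈ 3.66 kip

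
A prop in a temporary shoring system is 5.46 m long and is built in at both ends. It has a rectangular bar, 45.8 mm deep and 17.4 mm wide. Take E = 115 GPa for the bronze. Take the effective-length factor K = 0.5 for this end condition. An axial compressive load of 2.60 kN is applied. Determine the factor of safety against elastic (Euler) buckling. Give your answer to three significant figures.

Buckling occurs about the weak axis: I_min = h·b³/12 with b = 17.4 mm (the shorter side).
I_min = 45.8×17.4³/12 = 2.011×10^4 mm⁴
I = 2.011×10^4 mm⁴ = 2.011×10^-8 m⁴
Effective length L_e = K·L = 0.5 × 5.46 = 2.730 m
P_cr = π²EI / L_e² = π² × 115×10⁹ × 2.011×10^-8 / 2.730² = 3.062×10^3 N
Factor of safety n = P_cr / P = 3.0620 / 2.60 = 1.18

n ≈ 1.18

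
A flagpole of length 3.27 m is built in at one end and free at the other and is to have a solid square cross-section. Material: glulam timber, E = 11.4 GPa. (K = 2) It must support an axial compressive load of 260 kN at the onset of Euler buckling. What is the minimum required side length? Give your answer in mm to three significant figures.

L_e = K·L = 2 × 3.27 = 6.540 m
Required I = P_cr·L_e²/(π²E) = 2.600×10^5 × 6.540² / (π² × 1.14×10^10) = 9.884×10^-5 m⁴
I_req = 9.884×10^7 mm⁴
Solid square: I = a⁴/12  ⇒  a = (12I)^(1/4) = (12×9.884×10^7)^(1/4) = 186 mm

a ≈ 186 mm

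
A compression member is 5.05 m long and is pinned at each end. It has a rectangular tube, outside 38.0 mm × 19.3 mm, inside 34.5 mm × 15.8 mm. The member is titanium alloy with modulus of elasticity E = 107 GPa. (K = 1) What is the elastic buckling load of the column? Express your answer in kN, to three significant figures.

Weak-axis I_min = (h_o·b_o³ − h_i·b_i³)/12 with b_o = 19.3, b_i = 15.80 mm (shorter outer/inner sides).
I_min = (38.0×19.3³ − 34.50×15.80³)/12 = 1.143×10^4 mm⁴
I = 1.143×10^4 mm⁴ = 1.143×10^-8 m⁴
Effective length L_e = K·L = 1 × 5.05 = 5.050 m
P_cr = π²EI / L_e² = π² × 107×10⁹ × 1.143×10^-8 / 5.050² = 473.1 N

P_cr ≈ 0.473 kN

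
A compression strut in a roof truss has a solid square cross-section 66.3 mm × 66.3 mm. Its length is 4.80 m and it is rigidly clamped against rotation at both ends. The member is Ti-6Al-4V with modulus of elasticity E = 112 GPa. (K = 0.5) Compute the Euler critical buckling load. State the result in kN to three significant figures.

I = a⁴/12 = 66.3⁴/12 = 1.610×10^6 mm⁴
I = 1.610×10^6 mm⁴ = 1.610×10^-6 m⁴
Effective length L_e = K·L = 0.5 × 4.80 = 2.400 m
P_cr = π²EI / L_e² = π² × 112×10⁹ × 1.610×10^-6 / 2.400² = 3.090×10^5 N

P_cr ≈ 309 kN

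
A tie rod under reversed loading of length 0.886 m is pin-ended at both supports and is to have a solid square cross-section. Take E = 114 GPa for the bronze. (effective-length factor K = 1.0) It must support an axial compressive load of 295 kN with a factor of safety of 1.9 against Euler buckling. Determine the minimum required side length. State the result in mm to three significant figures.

Required P_cr = n·P = 1.9 × 295 = 560.5 kN
L_e = K·L = 1 × 0.886 = 0.8860 m
Required I = P_cr·L_e²/(π²E) = 5.605×10^5 × 0.8860² / (π² × 1.14×10^11) = 3.911×10^-7 m⁴
I_req = 3.911×10^5 mm⁴
Solid square: I = a⁴/12  ⇒  a = (12I)^(1/4) = (12×3.911×10^5)^(1/4) = 46.5 mm

a ≈ 46.5 mm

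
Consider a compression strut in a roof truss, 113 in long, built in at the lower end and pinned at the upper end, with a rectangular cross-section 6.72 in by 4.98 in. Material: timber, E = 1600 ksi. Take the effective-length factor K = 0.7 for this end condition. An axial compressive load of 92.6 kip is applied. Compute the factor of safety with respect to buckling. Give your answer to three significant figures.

n ≈ 1.89

Buckling occurs about the weak axis: I_min = h·b³/12 with b = 4.98 in (the shorter side).
I_min = 6.72×4.98³/12 = 69.16 in⁴
Effective length L_e = K·L = 0.7 × 113 = 79.10 in
P_cr = π²EI / L_e² = π² × 1600×10³ × 69.16 / 79.10² = 1.746×10^5 lb
Factor of safety n = P_cr / P = 174.56 / 92.6 = 1.89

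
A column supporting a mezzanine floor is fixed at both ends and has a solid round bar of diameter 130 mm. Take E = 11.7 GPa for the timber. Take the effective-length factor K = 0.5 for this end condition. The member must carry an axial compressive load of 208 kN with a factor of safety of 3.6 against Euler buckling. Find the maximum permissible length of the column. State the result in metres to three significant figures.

I = πd⁴/64 = π×130⁴/64 = 1.402×10^7 mm⁴
I = 1.402×10^-5 m⁴
Required critical load P_cr = n·P = 3.6 × 208 = 748.8 kN = 7.488×10^5 N
From P_cr = π²EI/(K·L)²:  L = (1/K)·√(π²EI/P_cr) = (1/0.5)·√(π²×1.17×10^10×1.402×10^-5/7.488×10^5)
L = 2.94 m

L_max ≈ 2.94 m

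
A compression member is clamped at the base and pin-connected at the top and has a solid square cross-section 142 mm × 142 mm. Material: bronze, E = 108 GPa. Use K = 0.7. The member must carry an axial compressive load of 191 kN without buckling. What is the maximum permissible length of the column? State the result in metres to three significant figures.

L_max ≈ 19.6 m

I = a⁴/12 = 142⁴/12 = 3.388×10^7 mm⁴
I = 3.388×10^-5 m⁴
At the buckling limit P_cr = P = 1.910×10^5 N
From P_cr = π²EI/(K·L)²:  L = (1/K)·√(π²EI/P_cr) = (1/0.7)·√(π²×1.08×10^11×3.388×10^-5/1.910×10^5)
L = 19.6 m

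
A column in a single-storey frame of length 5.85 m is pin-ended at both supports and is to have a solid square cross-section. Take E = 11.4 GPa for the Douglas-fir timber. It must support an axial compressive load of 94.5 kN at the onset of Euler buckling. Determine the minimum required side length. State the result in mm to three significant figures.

L_e = K·L = 1 × 5.85 = 5.850 m
Required I = P_cr·L_e²/(π²E) = 9.450×10^4 × 5.850² / (π² × 1.14×10^10) = 2.874×10^-5 m⁴
I_req = 2.874×10^7 mm⁴
Solid square: I = a⁴/12  ⇒  a = (12I)^(1/4) = (12×2.874×10^7)^(1/4) = 136 mm

a ≈ 136 mm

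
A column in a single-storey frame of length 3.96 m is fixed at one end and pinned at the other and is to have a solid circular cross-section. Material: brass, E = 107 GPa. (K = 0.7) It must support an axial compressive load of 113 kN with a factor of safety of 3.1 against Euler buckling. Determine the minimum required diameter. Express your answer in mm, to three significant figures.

Required P_cr = n·P = 3.1 × 113 = 350.3 kN
L_e = K·L = 0.7 × 3.96 = 2.772 m
Required I = P_cr·L_e²/(π²E) = 3.503×10^5 × 2.772² / (π² × 1.07×10^11) = 2.549×10^-6 m⁴
I_req = 2.549×10^6 mm⁴
Solid circle: I = πd⁴/64  ⇒  d = (64I/π)^(1/4) = (64×2.549×10^6/π)^(1/4) = 84.9 mm

d ≈ 84.9 mm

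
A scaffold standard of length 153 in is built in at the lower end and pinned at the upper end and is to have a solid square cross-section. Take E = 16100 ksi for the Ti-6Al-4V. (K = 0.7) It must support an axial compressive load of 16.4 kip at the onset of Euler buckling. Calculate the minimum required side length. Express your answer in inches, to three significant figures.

L_e = K·L = 0.7 × 153 = 107.1 in
Required I = P_cr·L_e²/(π²E) = 1.640×10^4 × 107.1² / (π² × 1.61×10^7) = 1.184 in⁴
Solid square: I = a⁴/12  ⇒  a = (12I)^(1/4) = (12×1.184)^(1/4) = 1.94 in

a ≈ 1.94 in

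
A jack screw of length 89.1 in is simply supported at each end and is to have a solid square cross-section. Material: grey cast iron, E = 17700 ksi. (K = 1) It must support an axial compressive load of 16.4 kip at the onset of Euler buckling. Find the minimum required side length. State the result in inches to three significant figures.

L_e = K·L = 1 × 89.1 = 89.10 in
Required I = P_cr·L_e²/(π²E) = 1.640×10^4 × 89.10² / (π² × 1.77×10^7) = 0.7453 in⁴
Solid square: I = a⁴/12  ⇒  a = (12I)^(1/4) = (12×0.7453)^(1/4) = 1.73 in

a ≈ 1.73 in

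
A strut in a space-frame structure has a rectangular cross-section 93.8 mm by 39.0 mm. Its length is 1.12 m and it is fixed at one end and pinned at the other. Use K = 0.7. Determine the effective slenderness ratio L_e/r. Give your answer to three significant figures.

For a rectangle r_min = b/√12 = 39.0/√12 = 11.26 mm
L_e = K·L = 0.7 × 1.12 m = 0.7840 m = 784.00 mm
λ = L_e / r_min = 784.00 / 11.26 = 69.6

λ ≈ 69.6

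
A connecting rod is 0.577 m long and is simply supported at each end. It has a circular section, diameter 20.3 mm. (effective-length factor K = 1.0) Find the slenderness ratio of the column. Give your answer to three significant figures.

For a solid circle r = d/4 = 20.3/4 = 5.075 mm
L_e = K·L = 1 × 0.577 m = 0.5770 m = 577.00 mm
λ = L_e / r_min = 577.00 / 5.075 = 114

λ ≈ 114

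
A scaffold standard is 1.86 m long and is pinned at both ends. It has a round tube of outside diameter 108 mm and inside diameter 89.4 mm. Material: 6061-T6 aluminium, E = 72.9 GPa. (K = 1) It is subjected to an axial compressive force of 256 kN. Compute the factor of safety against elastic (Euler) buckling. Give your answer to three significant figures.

n ≈ 2.88

d_o = 108 mm, d_i = 89.4 mm
I = π(d_o⁴ − d_i⁴)/64 = π(108⁴ − 89.40⁴)/64 = 3.543×10^6 mm⁴
I = 3.543×10^6 mm⁴ = 3.543×10^-6 m⁴
Effective length L_e = K·L = 1 × 1.86 = 1.860 m
P_cr = π²EI / L_e² = π² × 72.9×10⁹ × 3.543×10^-6 / 1.860² = 7.368×10^5 N
Factor of safety n = P_cr / P = 736.77 / 256 = 2.88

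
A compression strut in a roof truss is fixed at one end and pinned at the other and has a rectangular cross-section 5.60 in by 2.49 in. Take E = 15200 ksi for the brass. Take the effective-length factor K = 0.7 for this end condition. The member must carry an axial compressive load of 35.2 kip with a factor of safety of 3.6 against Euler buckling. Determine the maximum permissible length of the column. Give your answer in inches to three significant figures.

Buckling occurs about the weak axis: I_min = h·b³/12 with b = 2.49 in (the shorter side).
I_min = 5.60×2.49³/12 = 7.205 in⁴
Required critical load P_cr = n·P = 3.6 × 35.2 = 126.7 kip = 1.267×10^5 lb
From P_cr = π²EI/(K·L)²:  L = (1/K)·√(π²EI/P_cr) = (1/0.7)·√(π²×1.52×10^7×7.205/1.267×10^5)
L = 132 in

L_max ≈ 132 in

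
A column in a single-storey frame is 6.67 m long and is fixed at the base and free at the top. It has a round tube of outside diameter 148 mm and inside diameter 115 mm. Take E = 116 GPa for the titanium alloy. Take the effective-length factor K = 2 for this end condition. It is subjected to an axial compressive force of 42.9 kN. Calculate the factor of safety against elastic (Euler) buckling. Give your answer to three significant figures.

d_o = 148 mm, d_i = 115 mm
I = π(d_o⁴ − d_i⁴)/64 = π(148⁴ − 115.0⁴)/64 = 1.497×10^7 mm⁴
I = 1.497×10^7 mm⁴ = 1.497×10^-5 m⁴
Effective length L_e = K·L = 2 × 6.67 = 13.34 m
P_cr = π²EI / L_e² = π² × 116×10⁹ × 1.497×10^-5 / 13.34² = 9.628×10^4 N
Factor of safety n = P_cr / P = 96.283 / 42.9 = 2.24

n ≈ 2.24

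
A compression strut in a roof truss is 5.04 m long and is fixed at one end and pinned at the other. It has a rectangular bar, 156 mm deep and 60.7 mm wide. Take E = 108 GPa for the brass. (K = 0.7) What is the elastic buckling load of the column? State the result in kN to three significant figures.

P_cr ≈ 249 kN

Buckling occurs about the weak axis: I_min = h·b³/12 with b = 60.7 mm (the shorter side).
I_min = 156×60.7³/12 = 2.907×10^6 mm⁴
I = 2.907×10^6 mm⁴ = 2.907×10^-6 m⁴
Effective length L_e = K·L = 0.7 × 5.04 = 3.528 m
P_cr = π²EI / L_e² = π² × 108×10⁹ × 2.907×10^-6 / 3.528² = 2.490×10^5 N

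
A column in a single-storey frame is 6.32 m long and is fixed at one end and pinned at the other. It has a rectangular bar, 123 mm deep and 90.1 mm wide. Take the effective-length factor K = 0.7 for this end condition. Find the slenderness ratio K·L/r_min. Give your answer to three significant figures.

For a rectangle r_min = b/√12 = 90.1/√12 = 26.01 mm
L_e = K·L = 0.7 × 6.32 m = 4.424 m = 4424.0 mm
λ = L_e / r_min = 4424.0 / 26.01 = 170

λ ≈ 170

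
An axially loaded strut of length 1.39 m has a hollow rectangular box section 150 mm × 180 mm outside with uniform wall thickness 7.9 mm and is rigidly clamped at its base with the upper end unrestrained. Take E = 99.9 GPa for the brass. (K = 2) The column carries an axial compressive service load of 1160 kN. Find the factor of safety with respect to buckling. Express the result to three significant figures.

Inner dimensions: h_i = 180 − 2×7.9 = 164.2 mm, b_i = 150 − 2×7.9 = 134.2 mm
Weak-axis I_min = (h_o·b_o³ − h_i·b_i³)/12 with b_o = 150, b_i = 134.2 mm (shorter outer/inner sides).
I_min = (180×150³ − 164.2×134.2³)/12 = 1.755×10^7 mm⁴
I = 1.755×10^7 mm⁴ = 1.755×10^-5 m⁴
Effective length L_e = K·L = 2 × 1.39 = 2.780 m
P_cr = π²EI / L_e² = π² × 99.9×10⁹ × 1.755×10^-5 / 2.780² = 2.239×10^6 N
Factor of safety n = P_cr / P = 2239.5 / 1160 = 1.93

n ≈ 1.93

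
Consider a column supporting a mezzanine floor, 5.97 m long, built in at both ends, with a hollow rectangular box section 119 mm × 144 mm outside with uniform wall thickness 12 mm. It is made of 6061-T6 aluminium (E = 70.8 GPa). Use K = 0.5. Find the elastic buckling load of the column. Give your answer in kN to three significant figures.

Inner dimensions: h_i = 144 − 2×12 = 120.0 mm, b_i = 119 − 2×12 = 95.00 mm
Weak-axis I_min = (h_o·b_o³ − h_i·b_i³)/12 with b_o = 119, b_i = 95.00 mm (shorter outer/inner sides).
I_min = (144×119³ − 120.0×95.00³)/12 = 1.165×10^7 mm⁴
I = 1.165×10^7 mm⁴ = 1.165×10^-5 m⁴
Effective length L_e = K·L = 0.5 × 5.97 = 2.985 m
P_cr = π²EI / L_e² = π² × 70.8×10⁹ × 1.165×10^-5 / 2.985² = 9.135×10^5 N

P_cr ≈ 913 kN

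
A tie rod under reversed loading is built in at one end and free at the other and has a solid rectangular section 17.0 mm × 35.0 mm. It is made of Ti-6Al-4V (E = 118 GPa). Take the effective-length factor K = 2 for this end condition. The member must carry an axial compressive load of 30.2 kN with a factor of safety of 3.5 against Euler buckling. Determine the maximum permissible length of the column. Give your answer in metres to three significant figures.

Buckling occurs about the weak axis: I_min = h·b³/12 with b = 17.0 mm (the shorter side).
I_min = 35.0×17.0³/12 = 1.433×10^4 mm⁴
I = 1.433×10^-8 m⁴
Required critical load P_cr = n·P = 3.5 × 30.2 = 105.7 kN = 1.057×10^5 N
From P_cr = π²EI/(K·L)²:  L = (1/K)·√(π²EI/P_cr) = (1/2)·√(π²×1.18×10^11×1.433×10^-8/1.057×10^5)
L = 0.199 m

L_max ≈ 0.199 m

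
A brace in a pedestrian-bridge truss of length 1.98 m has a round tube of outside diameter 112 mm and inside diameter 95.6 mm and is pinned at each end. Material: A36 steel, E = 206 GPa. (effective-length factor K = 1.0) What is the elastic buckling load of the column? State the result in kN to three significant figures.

d_o = 112 mm, d_i = 95.6 mm
I = π(d_o⁴ − d_i⁴)/64 = π(112⁴ − 95.60⁴)/64 = 3.624×10^6 mm⁴
I = 3.624×10^6 mm⁴ = 3.624×10^-6 m⁴
Effective length L_e = K·L = 1 × 1.98 = 1.980 m
P_cr = π²EI / L_e² = π² × 206×10⁹ × 3.624×10^-6 / 1.980² = 1.879×10^6 N

P_cr ≈ 1880 kN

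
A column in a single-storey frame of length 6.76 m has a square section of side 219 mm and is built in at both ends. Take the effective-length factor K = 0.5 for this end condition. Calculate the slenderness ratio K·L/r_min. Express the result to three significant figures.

For a square r = a/√12 = 219/√12 = 63.22 mm
L_e = K·L = 0.5 × 6.76 m = 3.380 m = 3380.0 mm
λ = L_e / r_min = 3380.0 / 63.22 = 53.5

λ ≈ 53.5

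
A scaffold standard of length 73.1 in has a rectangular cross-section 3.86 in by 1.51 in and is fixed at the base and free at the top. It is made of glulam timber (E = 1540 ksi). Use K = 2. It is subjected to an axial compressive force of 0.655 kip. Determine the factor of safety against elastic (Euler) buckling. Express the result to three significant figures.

n ≈ 1.20

Buckling occurs about the weak axis: I_min = h·b³/12 with b = 1.51 in (the shorter side).
I_min = 3.86×1.51³/12 = 1.107 in⁴
Effective length L_e = K·L = 2 × 73.1 = 146.2 in
P_cr = π²EI / L_e² = π² × 1540×10³ × 1.107 / 146.2² = 787.5 lb
Factor of safety n = P_cr / P = 0.78752 / 0.655 = 1.20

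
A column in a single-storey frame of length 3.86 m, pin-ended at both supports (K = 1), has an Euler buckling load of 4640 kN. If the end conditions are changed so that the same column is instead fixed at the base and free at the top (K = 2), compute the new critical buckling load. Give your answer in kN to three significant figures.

P_cr ≈ 1160 kN

P_cr ∝ 1/K², so P_cr,new = P_cr,old × (K_old/K_new)² = 4640 × (1/2)²
= 4640 × 0.2500 = 1160 kN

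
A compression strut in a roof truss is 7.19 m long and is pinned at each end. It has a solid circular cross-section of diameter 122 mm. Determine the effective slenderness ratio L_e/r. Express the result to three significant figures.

For a solid circle r = d/4 = 122/4 = 30.50 mm
L_e = K·L = 1 × 7.19 m = 7.190 m = 7190.0 mm
λ = L_e / r_min = 7190.0 / 30.50 = 236

λ ≈ 236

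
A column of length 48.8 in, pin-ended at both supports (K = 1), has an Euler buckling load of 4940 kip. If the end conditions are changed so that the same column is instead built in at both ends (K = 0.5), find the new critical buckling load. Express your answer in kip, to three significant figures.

P_cr ∝ 1/K², so P_cr,new = P_cr,old × (K_old/K_new)² = 4940 × (1/0.5)²
= 4940 × 4.000 = 19800 kip

P_cr ≈ 19800 kip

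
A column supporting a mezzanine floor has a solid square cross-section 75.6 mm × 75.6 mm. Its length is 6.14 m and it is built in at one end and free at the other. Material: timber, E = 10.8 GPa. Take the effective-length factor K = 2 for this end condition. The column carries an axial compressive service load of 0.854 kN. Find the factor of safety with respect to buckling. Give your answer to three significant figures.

I = a⁴/12 = 75.6⁴/12 = 2.722×10^6 mm⁴
I = 2.722×10^6 mm⁴ = 2.722×10^-6 m⁴
Effective length L_e = K·L = 2 × 6.14 = 12.28 m
P_cr = π²EI / L_e² = π² × 10.8×10⁹ × 2.722×10^-6 / 12.28² = 1.924×10^3 N
Factor of safety n = P_cr / P = 1.9241 / 0.854 = 2.25

n ≈ 2.25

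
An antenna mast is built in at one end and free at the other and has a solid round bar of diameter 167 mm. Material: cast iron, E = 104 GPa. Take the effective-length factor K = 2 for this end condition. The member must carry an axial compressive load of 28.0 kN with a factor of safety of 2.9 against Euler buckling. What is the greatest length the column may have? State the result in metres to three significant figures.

L_max ≈ 11.0 m

I = πd⁴/64 = π×167⁴/64 = 3.818×10^7 mm⁴
I = 3.818×10^-5 m⁴
Required critical load P_cr = n·P = 2.9 × 28.0 = 81.20 kN = 8.120×10^4 N
From P_cr = π²EI/(K·L)²:  L = (1/K)·√(π²EI/P_cr) = (1/2)·√(π²×1.04×10^11×3.818×10^-5/8.120×10^4)
L = 11.0 m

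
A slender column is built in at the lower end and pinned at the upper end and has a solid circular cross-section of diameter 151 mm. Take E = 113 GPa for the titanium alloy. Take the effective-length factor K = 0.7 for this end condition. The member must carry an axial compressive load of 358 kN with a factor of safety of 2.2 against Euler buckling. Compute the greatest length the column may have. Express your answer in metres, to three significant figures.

L_max ≈ 8.59 m

I = πd⁴/64 = π×151⁴/64 = 2.552×10^7 mm⁴
I = 2.552×10^-5 m⁴
Required critical load P_cr = n·P = 2.2 × 358 = 787.6 kN = 7.876×10^5 N
From P_cr = π²EI/(K·L)²:  L = (1/K)·√(π²EI/P_cr) = (1/0.7)·√(π²×1.13×10^11×2.552×10^-5/7.876×10^5)
L = 8.59 m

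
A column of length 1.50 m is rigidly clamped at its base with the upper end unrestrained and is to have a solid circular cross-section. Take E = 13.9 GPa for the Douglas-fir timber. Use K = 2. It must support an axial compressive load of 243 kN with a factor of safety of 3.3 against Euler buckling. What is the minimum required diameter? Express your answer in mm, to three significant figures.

d ≈ 181 mm

Required P_cr = n·P = 3.3 × 243 = 801.9 kN
L_e = K·L = 2 × 1.50 = 3.000 m
Required I = P_cr·L_e²/(π²E) = 8.019×10^5 × 3.000² / (π² × 1.39×10^10) = 5.261×10^-5 m⁴
I_req = 5.261×10^7 mm⁴
Solid circle: I = πd⁴/64  ⇒  d = (64I/π)^(1/4) = (64×5.261×10^7/π)^(1/4) = 181 mm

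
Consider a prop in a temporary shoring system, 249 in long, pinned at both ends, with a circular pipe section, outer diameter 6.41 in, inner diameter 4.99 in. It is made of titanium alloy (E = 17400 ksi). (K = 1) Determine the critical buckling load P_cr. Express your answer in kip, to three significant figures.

P_cr ≈ 145 kip

d_o = 6.41 in, d_i = 4.99 in
I = π(d_o⁴ − d_i⁴)/64 = π(6.41⁴ − 4.990⁴)/64 = 52.44 in⁴
Effective length L_e = K·L = 1 × 249 = 249.0 in
P_cr = π²EI / L_e² = π² × 17400×10³ × 52.44 / 249.0² = 1.452×10^5 lb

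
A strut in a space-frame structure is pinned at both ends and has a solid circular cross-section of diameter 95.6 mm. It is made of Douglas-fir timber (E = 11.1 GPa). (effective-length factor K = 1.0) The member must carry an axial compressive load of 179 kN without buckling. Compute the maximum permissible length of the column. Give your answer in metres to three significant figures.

L_max ≈ 1.58 m

I = πd⁴/64 = π×95.6⁴/64 = 4.100×10^6 mm⁴
I = 4.100×10^-6 m⁴
At the buckling limit P_cr = P = 1.790×10^5 N
From P_cr = π²EI/(K·L)²:  L = (1/K)·√(π²EI/P_cr) = (1/1)·√(π²×1.11×10^10×4.100×10^-6/1.790×10^5)
L = 1.58 m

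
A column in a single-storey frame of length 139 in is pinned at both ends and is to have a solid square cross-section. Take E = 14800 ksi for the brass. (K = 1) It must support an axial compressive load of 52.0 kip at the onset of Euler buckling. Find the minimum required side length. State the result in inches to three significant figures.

L_e = K·L = 1 × 139 = 139.0 in
Required I = P_cr·L_e²/(π²E) = 5.200×10^4 × 139.0² / (π² × 1.48×10^7) = 6.878 in⁴
Solid square: I = a⁴/12  ⇒  a = (12I)^(1/4) = (12×6.878)^(1/4) = 3.01 in

a ≈ 3.01 in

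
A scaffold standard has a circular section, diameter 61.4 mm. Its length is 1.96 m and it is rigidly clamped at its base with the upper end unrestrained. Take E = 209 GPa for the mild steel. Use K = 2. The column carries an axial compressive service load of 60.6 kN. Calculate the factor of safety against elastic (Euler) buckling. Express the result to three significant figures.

n ≈ 1.55

I = πd⁴/64 = π×61.4⁴/64 = 6.977×10^5 mm⁴
I = 6.977×10^5 mm⁴ = 6.977×10^-7 m⁴
Effective length L_e = K·L = 2 × 1.96 = 3.920 m
P_cr = π²EI / L_e² = π² × 209×10⁹ × 6.977×10^-7 / 3.920² = 9.365×10^4 N
Factor of safety n = P_cr / P = 93.652 / 60.6 = 1.55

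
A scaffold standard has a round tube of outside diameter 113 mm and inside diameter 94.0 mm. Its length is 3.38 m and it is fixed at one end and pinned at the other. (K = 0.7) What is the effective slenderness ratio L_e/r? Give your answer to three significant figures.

λ ≈ 64.4

d_o = 113 mm, d_i = 94.0 mm
I = π(d_o⁴ − d_i⁴)/64 = π(113⁴ − 94.00⁴)/64 = 4.171×10^6 mm⁴
A = 3.089×10^3 mm²;  r_min = √(I/A) = √(4.171×10^6/3.089×10^3) = 36.75 mm
L_e = K·L = 0.7 × 3.38 m = 2.366 m = 2366.0 mm
λ = L_e / r_min = 2366.0 / 36.75 = 64.4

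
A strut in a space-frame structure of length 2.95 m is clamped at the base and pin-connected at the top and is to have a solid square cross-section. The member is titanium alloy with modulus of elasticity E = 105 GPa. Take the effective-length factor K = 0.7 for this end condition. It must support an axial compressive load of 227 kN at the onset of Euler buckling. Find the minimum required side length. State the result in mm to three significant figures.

a ≈ 57.9 mm

L_e = K·L = 0.7 × 2.95 = 2.065 m
Required I = P_cr·L_e²/(π²E) = 2.270×10^5 × 2.065² / (π² × 1.05×10^11) = 9.341×10^-7 m⁴
I_req = 9.341×10^5 mm⁴
Solid square: I = a⁴/12  ⇒  a = (12I)^(1/4) = (12×9.341×10^5)^(1/4) = 57.9 mm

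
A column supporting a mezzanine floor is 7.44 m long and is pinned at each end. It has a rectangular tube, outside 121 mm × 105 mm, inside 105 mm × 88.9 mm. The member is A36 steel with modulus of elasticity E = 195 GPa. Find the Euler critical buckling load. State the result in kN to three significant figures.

P_cr ≈ 192 kN

Weak-axis I_min = (h_o·b_o³ − h_i·b_i³)/12 with b_o = 105, b_i = 88.90 mm (shorter outer/inner sides).
I_min = (121×105³ − 105.0×88.90³)/12 = 5.525×10^6 mm⁴
I = 5.525×10^6 mm⁴ = 5.525×10^-6 m⁴
Effective length L_e = K·L = 1 × 7.44 = 7.440 m
P_cr = π²EI / L_e² = π² × 195×10⁹ × 5.525×10^-6 / 7.440² = 1.921×10^5 N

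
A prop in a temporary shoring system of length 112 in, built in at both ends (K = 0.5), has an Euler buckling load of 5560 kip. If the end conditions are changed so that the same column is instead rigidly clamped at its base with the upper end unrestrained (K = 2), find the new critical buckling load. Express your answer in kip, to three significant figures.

P_cr ≈ 348 kip

P_cr ∝ 1/K², so P_cr,new = P_cr,old × (K_old/K_new)² = 5560 × (0.5/2)²
= 5560 × 0.06250 = 348 kip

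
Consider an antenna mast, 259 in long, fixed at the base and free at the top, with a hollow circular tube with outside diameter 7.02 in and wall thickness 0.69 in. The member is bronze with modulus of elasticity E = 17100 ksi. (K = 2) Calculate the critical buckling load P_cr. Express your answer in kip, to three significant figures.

Inner diameter d_i = 7.02 − 2×0.69 = 5.640 in
I = π(d_o⁴ − d_i⁴)/64 = π(7.02⁴ − 5.640⁴)/64 = 69.54 in⁴
Effective length L_e = K·L = 2 × 259 = 518.0 in
P_cr = π²EI / L_e² = π² × 17100×10³ × 69.54 / 518.0² = 4.374×10^4 lb

P_cr ≈ 43.7 kip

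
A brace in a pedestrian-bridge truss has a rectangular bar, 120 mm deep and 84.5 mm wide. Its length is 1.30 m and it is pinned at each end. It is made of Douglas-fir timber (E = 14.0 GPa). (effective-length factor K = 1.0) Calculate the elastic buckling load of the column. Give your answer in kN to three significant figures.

Buckling occurs about the weak axis: I_min = h·b³/12 with b = 84.5 mm (the shorter side).
I_min = 120×84.5³/12 = 6.034×10^6 mm⁴
I = 6.034×10^6 mm⁴ = 6.034×10^-6 m⁴
Effective length L_e = K·L = 1 × 1.30 = 1.300 m
P_cr = π²EI / L_e² = π² × 14.0×10⁹ × 6.034×10^-6 / 1.300² = 4.933×10^5 N

P_cr ≈ 493 kN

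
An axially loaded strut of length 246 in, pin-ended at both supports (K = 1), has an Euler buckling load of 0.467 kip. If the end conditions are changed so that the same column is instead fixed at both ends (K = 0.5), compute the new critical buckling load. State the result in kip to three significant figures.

P_cr ≈ 1.87 kip

P_cr ∝ 1/K², so P_cr,new = P_cr,old × (K_old/K_new)² = 0.467 × (1/0.5)²
= 0.467 × 4.000 = 1.87 kip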